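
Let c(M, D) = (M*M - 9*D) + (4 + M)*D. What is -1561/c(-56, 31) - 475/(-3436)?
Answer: -4772221/4277820 ≈ -1.1156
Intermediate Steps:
c(M, D) = M**2 - 9*D + D*(4 + M) (c(M, D) = (M**2 - 9*D) + D*(4 + M) = M**2 - 9*D + D*(4 + M))
-1561/c(-56, 31) - 475/(-3436) = -1561/((-56)**2 - 5*31 + 31*(-56)) - 475/(-3436) = -1561/(3136 - 155 - 1736) - 475*(-1/3436) = -1561/1245 + 475/3436 = -4772221/4277820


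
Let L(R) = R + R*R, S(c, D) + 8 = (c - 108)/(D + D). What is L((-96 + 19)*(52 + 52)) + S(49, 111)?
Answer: 14234650597/222 ≈ 6.4120e+7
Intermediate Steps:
S(c, D) = -8 + (-108 + c)/(2*D) (S(c, D) = -8 + (c - 108)/(D + D) = -8 + (-108 + c)/((2*D)) = -8 + (-108 + c)*(1/(2*D)) = -8 + (-108 + c)/(2*D))
L(R) = R + R²
L((-96 + 19)*(52 + 52)) + S(49, 111) = ((-96 + 19)*(52 + 52))*(1 + (-96 + 19)*(52 + 52)) + (½)*(-108 + 49 - 16*111)/111 = (-77*104)*(1 - 77*104) + (½)*(1/111)*(-108 + 49 - 1776) = -8008*(1 - 8008) + (½)*(1/111)*(-1835) = -8008*(-8007) - 1835/222 = 64120056 - 1835/222 = 14234650597/222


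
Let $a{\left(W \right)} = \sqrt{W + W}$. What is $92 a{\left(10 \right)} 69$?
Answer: $12696 \sqrt{5} \approx 28389.0$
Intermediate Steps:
$a{\left(W \right)} = \sqrt{2} \sqrt{W}$ ($a{\left(W \right)} = \sqrt{2 W} = \sqrt{2} \sqrt{W}$)
$92 a{\left(10 \right)} 69 = 92 \sqrt{2} \sqrt{10} \cdot 69 = 92 \cdot 2 \sqrt{5} \cdot 69 = 184 \sqrt{5} \cdot 69 = 12696 \sqrt{5}$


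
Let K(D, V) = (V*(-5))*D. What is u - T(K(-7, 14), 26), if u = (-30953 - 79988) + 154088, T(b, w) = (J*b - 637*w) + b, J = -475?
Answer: 291969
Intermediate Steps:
K(D, V) = -5*D*V (K(D, V) = (-5*V)*D = -5*D*V)
T(b, w) = -637*w - 474*b (T(b, w) = (-475*b - 637*w) + b = (-637*w - 475*b) + b = -637*w - 474*b)
u = 43147 (u = -110941 + 154088 = 43147)
u - T(K(-7, 14), 26) = 43147 - (-637*26 - (-2370)*(-7)*14) = 43147 - (-16562 - 474*490) = 43147 - (-16562 - 232260) = 43147 - 1*(-248822) = 43147 + 248822 = 291969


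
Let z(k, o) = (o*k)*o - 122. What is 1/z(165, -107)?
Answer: 1/1888963 ≈ 5.2939e-7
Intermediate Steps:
z(k, o) = -122 + k*o**2 (z(k, o) = (k*o)*o - 122 = k*o**2 - 122 = -122 + k*o**2)
1/z(165, -107) = 1/(-122 + 165*(-107)**2) = 1/(-122 + 165*11449) = 1/(-122 + 1889085) = 1/1888963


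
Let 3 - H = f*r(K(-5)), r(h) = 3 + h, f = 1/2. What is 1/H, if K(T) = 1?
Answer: 1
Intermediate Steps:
f = ½ ≈ 0.50000
H = 1 (H = 3 - (3 + 1)/2 = 3 - 4/2 = 3 - 1*2 = 3 - 2 = 1)
1/H = 1/1 = 1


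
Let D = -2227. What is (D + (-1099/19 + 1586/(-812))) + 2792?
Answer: 3897149/7714 ≈ 505.20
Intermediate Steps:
(D + (-1099/19 + 1586/(-812))) + 2792 = (-2227 + (-1099/19 + 1586/(-812))) + 2792 = (-2227 + (-1099*1/19 + 1586*(-1/812))) + 2792 = (-2227 + (-1099/19 - 793/406)) + 2792 = (-2227 - 461261/7714) + 2792 = -17640339/7714 + 2792 = 3897149/7714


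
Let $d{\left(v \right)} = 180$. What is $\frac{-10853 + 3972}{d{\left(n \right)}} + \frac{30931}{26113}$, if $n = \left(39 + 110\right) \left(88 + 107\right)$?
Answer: $- \frac{174115973}{4700340} \approx -37.043$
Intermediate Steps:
$n = 29055$ ($n = 149 \cdot 195 = 29055$)
$\frac{-10853 + 3972}{d{\left(n \right)}} + \frac{30931}{26113} = \frac{-10853 + 3972}{180} + \frac{30931}{26113} = \left(-6881\right) \frac{1}{180} + 30931 \cdot \frac{1}{26113} = - \frac{6881}{180} + \frac{30931}{26113} = - \frac{174115973}{4700340}$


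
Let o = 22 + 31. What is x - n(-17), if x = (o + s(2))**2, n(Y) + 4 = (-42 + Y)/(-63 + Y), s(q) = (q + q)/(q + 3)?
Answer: 1159081/400 ≈ 2897.7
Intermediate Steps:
s(q) = 2*q/(3 + q) (s(q) = (2*q)/(3 + q) = 2*q/(3 + q))
n(Y) = -4 + (-42 + Y)/(-63 + Y)
o = 53
x = 72361/25 (x = (53 + 2*2/(3 + 2))**2 = (53 + 2*2/5)**2 = (53 + 2*2*(1/5))**2 = (53 + 4/5)**2 = (269/5)**2 = 72361/25 ≈ 2894.4)
x - n(-17) = 72361/25 - 3*(70 - 1*(-17))/(-63 - 17) = 72361/25 - 3*(70 + 17)/(-80) = 72361/25 - 3*(-1)*87/80 = 72361/25 - 1*(-261/80) = 72361/25 + 261/80 = 1159081/400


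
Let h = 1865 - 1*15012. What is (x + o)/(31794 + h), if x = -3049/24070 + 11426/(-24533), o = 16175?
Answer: 9551138264313/11011227103570 ≈ 0.86740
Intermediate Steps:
x = -349824937/590509310 (x = -3049*1/24070 + 11426*(-1/24533) = -3049/24070 - 11426/24533 = -349824937/590509310 ≈ -0.59241)
h = -13147 (h = 1865 - 15012 = -13147)
(x + o)/(31794 + h) = (-349824937/590509310 + 16175)/(31794 - 13147) = (9551138264313/590509310)/18647 = (9551138264313/590509310)*(1/18647) = 9551138264313/11011227103570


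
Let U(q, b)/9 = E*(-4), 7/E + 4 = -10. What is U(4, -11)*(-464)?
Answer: -8352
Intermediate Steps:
E = -½ (E = 7/(-4 - 10) = 7/(-14) = 7*(-1/14) = -½ ≈ -0.50000)
U(q, b) = 18 (U(q, b) = 9*(-½*(-4)) = 9*2 = 18)
U(4, -11)*(-464) = 18*(-464) = -8352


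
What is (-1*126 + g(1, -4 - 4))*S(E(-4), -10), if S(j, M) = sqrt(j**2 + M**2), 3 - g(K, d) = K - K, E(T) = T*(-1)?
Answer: -246*sqrt(29) ≈ -1324.8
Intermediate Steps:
E(T) = -T
g(K, d) = 3 (g(K, d) = 3 - (K - K) = 3 - 1*0 = 3 + 0 = 3)
S(j, M) = sqrt(M**2 + j**2)
(-1*126 + g(1, -4 - 4))*S(E(-4), -10) = (-1*126 + 3)*sqrt((-10)**2 + (-1*(-4))**2) = (-126 + 3)*sqrt(100 + 4**2) = -123*sqrt(100 + 16) = -246*sqrt(29)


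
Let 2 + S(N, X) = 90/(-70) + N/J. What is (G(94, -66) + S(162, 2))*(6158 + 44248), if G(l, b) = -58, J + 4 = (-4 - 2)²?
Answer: -158703291/56 ≈ -2.8340e+6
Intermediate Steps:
J = 32 (J = -4 + (-4 - 2)² = -4 + (-6)² = -4 + 36 = 32)
S(N, X) = -23/7 + N/32 (S(N, X) = -2 + (90/(-70) + N/32) = -2 + (90*(-1/70) + N*(1/32)) = -2 + (-9/7 + N/32) = -23/7 + N/32)
(G(94, -66) + S(162, 2))*(6158 + 44248) = (-58 + (-23/7 + (1/32)*162))*(6158 + 44248) = (-58 + (-23/7 + 81/16))*50406 = (-58 + 199/112)*50406 = -6297/112*50406 = -158703291/56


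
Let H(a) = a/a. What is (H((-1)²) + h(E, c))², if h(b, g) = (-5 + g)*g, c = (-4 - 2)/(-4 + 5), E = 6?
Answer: 4489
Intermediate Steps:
H(a) = 1
c = -6 (c = -6/1 = -6*1 = -6)
h(b, g) = g*(-5 + g)
(H((-1)²) + h(E, c))² = (1 - 6*(-5 - 6))² = (1 - 6*(-11))² = (1 + 66)² = 67² = 4489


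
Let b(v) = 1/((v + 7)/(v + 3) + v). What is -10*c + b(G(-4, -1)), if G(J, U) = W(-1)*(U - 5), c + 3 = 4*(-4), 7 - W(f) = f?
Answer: 402565/2119 ≈ 189.98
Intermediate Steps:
W(f) = 7 - f
c = -19 (c = -3 + 4*(-4) = -3 - 16 = -19)
G(J, U) = -40 + 8*U (G(J, U) = (7 - 1*(-1))*(U - 5) = (7 + 1)*(-5 + U) = 8*(-5 + U) = -40 + 8*U)
b(v) = 1/(v + (7 + v)/(3 + v)) (b(v) = 1/((7 + v)/(3 + v) + v) = 1/(v + (7 + v)/(3 + v)))
-10*c + b(G(-4, -1)) = -10*(-19) + (3 + (-40 + 8*(-1)))/(7 + (-40 + 8*(-1))² + 4*(-40 + 8*(-1))) = 190 + (3 + (-40 - 8))/(7 + (-40 - 8)² + 4*(-40 - 8)) = 190 + (3 - 48)/(7 + (-48)² + 4*(-48)) = 190 - 45/(7 + 2304 - 192) = 190 - 45/2119 = 402565/2119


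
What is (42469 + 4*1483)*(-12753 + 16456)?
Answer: 179228903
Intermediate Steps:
(42469 + 4*1483)*(-12753 + 16456) = (42469 + 5932)*3703 = 48401*3703 = 179228903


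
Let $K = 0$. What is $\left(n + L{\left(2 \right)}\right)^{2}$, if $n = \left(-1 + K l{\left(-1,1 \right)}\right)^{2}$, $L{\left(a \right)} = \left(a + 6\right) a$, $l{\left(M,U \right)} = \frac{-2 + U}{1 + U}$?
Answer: $289$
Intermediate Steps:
$l{\left(M,U \right)} = \frac{-2 + U}{1 + U}$
$L{\left(a \right)} = a \left(6 + a\right)$ ($L{\left(a \right)} = \left(6 + a\right) a = a \left(6 + a\right)$)
$n = 1$ ($n = \left(-1 + 0 \frac{-2 + 1}{1 + 1}\right)^{2} = \left(-1 + 0 \cdot \frac{1}{2} \left(-1\right)\right)^{2} = \left(-1 + 0 \left(- \frac{1}{2}\right)\right)^{2} = \left(-1 + 0\right)^{2} = \left(-1\right)^{2} = 1$)
$\left(n + L{\left(2 \right)}\right)^{2} = \left(1 + 2 \left(6 + 2\right)\right)^{2} = \left(1 + 2 \cdot 8\right)^{2} = \left(1 + 16\right)^{2} = 17^{2} = 289$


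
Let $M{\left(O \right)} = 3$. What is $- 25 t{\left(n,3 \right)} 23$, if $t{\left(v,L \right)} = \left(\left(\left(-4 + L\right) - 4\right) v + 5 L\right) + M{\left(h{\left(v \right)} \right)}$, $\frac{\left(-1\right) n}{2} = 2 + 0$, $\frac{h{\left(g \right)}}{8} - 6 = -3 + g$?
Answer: $-21850$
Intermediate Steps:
$h{\left(g \right)} = 24 + 8 g$ ($h{\left(g \right)} = 48 + 8 \left(-3 + g\right) = 48 + \left(-24 + 8 g\right) = 24 + 8 g$)
$n = -4$ ($n = - 2 \left(2 + 0\right) = \left(-2\right) 2 = -4$)
$t{\left(v,L \right)} = 3 + 5 L + v \left(-8 + L\right)$ ($t{\left(v,L \right)} = \left(\left(\left(-4 + L\right) - 4\right) v + 5 L\right) + 3 = \left(\left(-8 + L\right) v + 5 L\right) + 3 = \left(v \left(-8 + L\right) + 5 L\right) + 3 = \left(5 L + v \left(-8 + L\right)\right) + 3 = 3 + 5 L + v \left(-8 + L\right)$)
$- 25 t{\left(n,3 \right)} 23 = - 25 \left(3 - -32 + 5 \cdot 3 + 3 \left(-4\right)\right) 23 = - 25 \left(3 + 32 + 15 - 12\right) 23 = \left(-25\right) 38 \cdot 23 = \left(-950\right) 23 = -21850$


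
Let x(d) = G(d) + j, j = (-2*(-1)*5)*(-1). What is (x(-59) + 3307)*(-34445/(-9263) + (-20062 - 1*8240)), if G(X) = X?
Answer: -848767164478/9263 ≈ -9.1630e+7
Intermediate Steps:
j = -10 (j = (2*5)*(-1) = 10*(-1) = -10)
x(d) = -10 + d (x(d) = d - 10 = -10 + d)
(x(-59) + 3307)*(-34445/(-9263) + (-20062 - 1*8240)) = ((-10 - 59) + 3307)*(-34445/(-9263) + (-20062 - 1*8240)) = (-69 + 3307)*(-34445*(-1/9263) + (-20062 - 8240)) = 3238*(34445/9263 - 28302) = 3238*(-262126981/9263) = -848767164478/9263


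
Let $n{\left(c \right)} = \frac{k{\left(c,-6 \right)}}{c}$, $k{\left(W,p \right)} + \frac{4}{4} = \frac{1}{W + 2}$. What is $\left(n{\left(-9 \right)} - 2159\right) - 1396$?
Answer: $- \frac{223957}{63} \approx -3554.9$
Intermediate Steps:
$k{\left(W,p \right)} = -1 + \frac{1}{2 + W}$ ($k{\left(W,p \right)} = -1 + \frac{1}{W + 2} = -1 + \frac{1}{2 + W}$)
$n{\left(c \right)} = \frac{-1 - c}{c \left(2 + c\right)}$ ($n{\left(c \right)} = \frac{\frac{1}{2 + c} \left(-1 - c\right)}{c} = \frac{-1 - c}{c \left(2 + c\right)}$)
$\left(n{\left(-9 \right)} - 2159\right) - 1396 = \left(\frac{-1 - -9}{\left(-9\right) \left(2 - 9\right)} - 2159\right) - 1396 = \left(- \frac{-1 + 9}{9 \left(-7\right)} - 2159\right) - 1396 = \left(\left(- \frac{1}{9}\right) \left(- \frac{1}{7}\right) 8 - 2159\right) - 1396 = \left(\frac{8}{63} - 2159\right) - 1396 = - \frac{136009}{63} - 1396 = - \frac{223957}{63}$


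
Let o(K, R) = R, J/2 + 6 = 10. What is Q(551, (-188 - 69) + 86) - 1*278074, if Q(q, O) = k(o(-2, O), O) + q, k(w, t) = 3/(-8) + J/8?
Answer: -2220179/8 ≈ -2.7752e+5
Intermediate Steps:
J = 8 (J = -12 + 2*10 = -12 + 20 = 8)
k(w, t) = 5/8 (k(w, t) = 3/(-8) + 8/8 = 3*(-⅛) + 8*(⅛) = -3/8 + 1 = 5/8)
Q(q, O) = 5/8 + q
Q(551, (-188 - 69) + 86) - 1*278074 = (5/8 + 551) - 1*278074 = 4413/8 - 278074 = -2220179/8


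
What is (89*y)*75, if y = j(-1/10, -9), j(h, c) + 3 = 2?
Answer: -6675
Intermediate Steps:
j(h, c) = -1 (j(h, c) = -3 + 2 = -1)
y = -1
(89*y)*75 = (89*(-1))*75 = -89*75 = -6675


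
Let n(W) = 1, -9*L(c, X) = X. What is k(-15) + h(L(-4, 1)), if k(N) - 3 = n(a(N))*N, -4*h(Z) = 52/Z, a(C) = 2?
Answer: 105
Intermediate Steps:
L(c, X) = -X/9
h(Z) = -13/Z
k(N) = 3 + N (k(N) = 3 + 1*N = 3 + N)
k(-15) + h(L(-4, 1)) = (3 - 15) - 13/((-1/9*1)) = -12 - 13/(-1/9) = -12 - 13*(-9) = -12 + 117 = 105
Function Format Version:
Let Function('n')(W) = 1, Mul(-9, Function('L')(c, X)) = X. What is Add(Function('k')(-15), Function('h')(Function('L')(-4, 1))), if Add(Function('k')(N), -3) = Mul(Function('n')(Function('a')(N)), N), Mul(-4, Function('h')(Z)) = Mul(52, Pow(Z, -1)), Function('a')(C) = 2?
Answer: 105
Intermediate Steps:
Function('L')(c, X) = Mul(Rational(-1, 9), X)
Function('h')(Z) = Mul(-13, Pow(Z, -1)) (Function('h')(Z) = Mul(Rational(-1, 4), Mul(52, Pow(Z, -1))) = Mul(-13, Pow(Z, -1)))
Function('k')(N) = Add(3, N) (Function('k')(N) = Add(3, Mul(1, N)) = Add(3, N))
Add(Function('k')(-15), Function('h')(Function('L')(-4, 1))) = Add(Add(3, -15), Mul(-13, Pow(Mul(Rational(-1, 9), 1), -1))) = Add(-12, Mul(-13, Pow(Rational(-1, 9), -1))) = Add(-12, Mul(-13, -9)) = Add(-12, 117) = 105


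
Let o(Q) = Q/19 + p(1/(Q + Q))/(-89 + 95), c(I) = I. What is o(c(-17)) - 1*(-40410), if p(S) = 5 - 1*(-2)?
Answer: 4606771/114 ≈ 40410.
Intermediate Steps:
p(S) = 7 (p(S) = 5 + 2 = 7)
o(Q) = 7/6 + Q/19 (o(Q) = Q/19 + 7/(-89 + 95) = Q*(1/19) + 7/6 = Q/19 + 7*(⅙) = Q/19 + 7/6 = 7/6 + Q/19)
o(c(-17)) - 1*(-40410) = (7/6 + (1/19)*(-17)) - 1*(-40410) = (7/6 - 17/19) + 40410 = 31/114 + 40410 = 4606771/114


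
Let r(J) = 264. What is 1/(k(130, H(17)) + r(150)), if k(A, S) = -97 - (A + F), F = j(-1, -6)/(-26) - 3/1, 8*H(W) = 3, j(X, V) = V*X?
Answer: 13/523 ≈ 0.024857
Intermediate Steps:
H(W) = 3/8 (H(W) = (1/8)*3 = 3/8)
F = -42/13 (F = -6*(-1)/(-26) - 3/1 = 6*(-1/26) - 3*1 = -3/13 - 3 = -42/13 ≈ -3.2308)
k(A, S) = -1219/13 - A (k(A, S) = -97 - (A - 42/13) = -97 - (-42/13 + A) = -97 + (42/13 - A) = -1219/13 - A)
1/(k(130, H(17)) + r(150)) = 1/((-1219/13 - 1*130) + 264) = 1/((-1219/13 - 130) + 264) = 1/(-2909/13 + 264) = 1/(523/13) = 13/523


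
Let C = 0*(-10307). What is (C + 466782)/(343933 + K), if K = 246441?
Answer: 233391/295187 ≈ 0.79066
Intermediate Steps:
C = 0
(C + 466782)/(343933 + K) = (0 + 466782)/(343933 + 246441) = 466782/590374 = 466782*(1/590374) = 233391/295187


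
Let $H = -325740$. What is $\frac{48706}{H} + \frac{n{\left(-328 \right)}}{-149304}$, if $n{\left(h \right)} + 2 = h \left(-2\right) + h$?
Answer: $- \frac{102474887}{675476180} \approx -0.15171$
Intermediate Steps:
$n{\left(h \right)} = -2 - h$ ($n{\left(h \right)} = -2 + \left(h \left(-2\right) + h\right) = -2 + \left(- 2 h + h\right) = -2 - h$)
$\frac{48706}{H} + \frac{n{\left(-328 \right)}}{-149304} = \frac{48706}{-325740} + \frac{-2 - -328}{-149304} = 48706 \left(- \frac{1}{325740}\right) + \left(-2 + 328\right) \left(- \frac{1}{149304}\right) = - \frac{24353}{162870} + 326 \left(- \frac{1}{149304}\right) = - \frac{24353}{162870} - \frac{163}{74652} = - \frac{102474887}{675476180}$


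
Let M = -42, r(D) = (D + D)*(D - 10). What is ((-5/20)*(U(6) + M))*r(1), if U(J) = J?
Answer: -162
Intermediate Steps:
r(D) = 2*D*(-10 + D) (r(D) = (2*D)*(-10 + D) = 2*D*(-10 + D))
((-5/20)*(U(6) + M))*r(1) = ((-5/20)*(6 - 42))*(2*1*(-10 + 1)) = (-5*1/20*(-36))*(2*1*(-9)) = -1/4*(-36)*(-18) = 9*(-18) = -162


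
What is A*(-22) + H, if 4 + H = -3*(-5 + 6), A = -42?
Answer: 917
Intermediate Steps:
H = -7 (H = -4 - 3*(-5 + 6) = -4 - 3*1 = -4 - 3 = -7)
A*(-22) + H = -42*(-22) - 7 = 924 - 7 = 917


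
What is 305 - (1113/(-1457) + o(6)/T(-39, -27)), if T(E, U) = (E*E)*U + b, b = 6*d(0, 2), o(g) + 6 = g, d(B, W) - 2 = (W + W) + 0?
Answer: 445498/1457 ≈ 305.76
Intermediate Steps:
d(B, W) = 2 + 2*W (d(B, W) = 2 + ((W + W) + 0) = 2 + (2*W + 0) = 2 + 2*W)
o(g) = -6 + g
b = 36 (b = 6*(2 + 2*2) = 6*(2 + 4) = 6*6 = 36)
T(E, U) = 36 + U*E**2 (T(E, U) = (E*E)*U + 36 = E**2*U + 36 = U*E**2 + 36 = 36 + U*E**2)
305 - (1113/(-1457) + o(6)/T(-39, -27)) = 305 - (1113/(-1457) + (-6 + 6)/(36 - 27*(-39)**2)) = 305 - (1113*(-1/1457) + 0/(36 - 27*1521)) = 305 - (-1113/1457 + 0/(36 - 41067)) = 305 - (-1113/1457 + 0/(-41031)) = 305 - (-1113/1457 + 0*(-1/41031)) = 305 - (-1113/1457 + 0) = 305 - 1*(-1113/1457) = 305 + 1113/1457 = 445498/1457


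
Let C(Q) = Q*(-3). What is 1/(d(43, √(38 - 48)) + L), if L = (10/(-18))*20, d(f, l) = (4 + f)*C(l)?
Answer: -90/1611361 + 11421*I*√10/16113610 ≈ -5.5853e-5 + 0.0022414*I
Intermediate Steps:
C(Q) = -3*Q
d(f, l) = -3*l*(4 + f) (d(f, l) = (4 + f)*(-3*l) = -3*l*(4 + f))
L = -100/9 (L = (10*(-1/18))*20 = -5/9*20 = -100/9 ≈ -11.111)
1/(d(43, √(38 - 48)) + L) = 1/(-3*√(38 - 48)*(4 + 43) - 100/9) = 1/(-3*√(-10)*47 - 100/9) = 1/(-3*I*√10*47 - 100/9) = 1/(-141*I*√10 - 100/9) = 1/(-100/9 - 141*I*√10)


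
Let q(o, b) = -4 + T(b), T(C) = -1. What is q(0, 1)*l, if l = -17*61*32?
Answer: 165920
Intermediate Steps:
q(o, b) = -5 (q(o, b) = -4 - 1 = -5)
l = -33184 (l = -1037*32 = -33184)
q(0, 1)*l = -5*(-33184) = 165920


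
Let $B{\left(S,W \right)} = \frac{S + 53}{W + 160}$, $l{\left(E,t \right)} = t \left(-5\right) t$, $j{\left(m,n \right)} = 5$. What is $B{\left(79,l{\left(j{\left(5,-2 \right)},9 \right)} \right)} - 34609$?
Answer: $- \frac{8479337}{245} \approx -34610.0$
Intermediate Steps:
$l{\left(E,t \right)} = - 5 t^{2}$ ($l{\left(E,t \right)} = - 5 t t = - 5 t^{2}$)
$B{\left(S,W \right)} = \frac{53 + S}{160 + W}$
$B{\left(79,l{\left(j{\left(5,-2 \right)},9 \right)} \right)} - 34609 = \frac{53 + 79}{160 - 5 \cdot 9^{2}} - 34609 = \frac{1}{160 - 405} \cdot 132 - 34609 = \frac{1}{-245} \cdot 132 - 34609 = \left(- \frac{1}{245}\right) 132 - 34609 = - \frac{132}{245} - 34609 = - \frac{8479337}{245}$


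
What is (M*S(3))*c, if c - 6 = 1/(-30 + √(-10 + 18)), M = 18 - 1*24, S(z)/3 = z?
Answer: -71847/223 + 27*√2/223 ≈ -322.01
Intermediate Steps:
S(z) = 3*z
M = -6 (M = 18 - 24 = -6)
c = 6 + 1/(-30 + 2*√2) (c = 6 + 1/(-30 + √(-10 + 18)) = 6 + 1/(-30 + √8) = 6 + 1/(-30 + 2*√2) ≈ 5.9632)
(M*S(3))*c = (-18*3)*(2661/446 - √2/446) = (-6*9)*(2661/446 - √2/446) = -54*(2661/446 - √2/446) = -71847/223 + 27*√2/223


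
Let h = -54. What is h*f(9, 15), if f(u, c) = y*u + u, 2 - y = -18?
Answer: -10206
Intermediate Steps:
y = 20 (y = 2 - 1*(-18) = 2 + 18 = 20)
f(u, c) = 21*u (f(u, c) = 20*u + u = 21*u)
h*f(9, 15) = -1134*9 = -54*189 = -10206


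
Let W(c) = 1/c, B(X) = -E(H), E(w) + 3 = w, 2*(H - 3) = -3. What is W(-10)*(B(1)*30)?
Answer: -9/2 ≈ -4.5000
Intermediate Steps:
H = 3/2 (H = 3 + (1/2)*(-3) = 3 - 3/2 = 3/2 ≈ 1.5000)
E(w) = -3 + w
B(X) = 3/2 (B(X) = -(-3 + 3/2) = -1*(-3/2) = 3/2)
W(-10)*(B(1)*30) = ((3/2)*30)/(-10) = -1/10*45 = -9/2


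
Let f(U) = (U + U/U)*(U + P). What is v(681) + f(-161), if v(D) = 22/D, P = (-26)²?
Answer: -56114378/681 ≈ -82400.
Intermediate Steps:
P = 676
f(U) = (1 + U)*(676 + U) (f(U) = (U + U/U)*(U + 676) = (U + 1)*(676 + U) = (1 + U)*(676 + U))
v(681) + f(-161) = 22/681 + (676 + (-161)² + 677*(-161)) = 22*(1/681) + (676 + 25921 - 108997) = 22/681 - 82400 = -56114378/681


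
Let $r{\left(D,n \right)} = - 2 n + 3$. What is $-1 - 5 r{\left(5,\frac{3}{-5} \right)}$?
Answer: $-22$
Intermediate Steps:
$r{\left(D,n \right)} = 3 - 2 n$
$-1 - 5 r{\left(5,\frac{3}{-5} \right)} = -1 - 5 \left(3 - 2 \frac{3}{-5}\right) = -1 - 5 \left(3 - 2 \cdot 3 \left(- \frac{1}{5}\right)\right) = -1 - 5 \left(3 - - \frac{6}{5}\right) = -1 - 5 \left(3 + \frac{6}{5}\right) = -1 - 21 = -22$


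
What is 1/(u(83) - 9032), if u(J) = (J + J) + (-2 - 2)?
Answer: -1/8870 ≈ -0.00011274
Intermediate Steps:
u(J) = -4 + 2*J (u(J) = 2*J - 4 = -4 + 2*J)
1/(u(83) - 9032) = 1/((-4 + 2*83) - 9032) = 1/((-4 + 166) - 9032) = 1/(162 - 9032) = 1/(-8870) = -1/8870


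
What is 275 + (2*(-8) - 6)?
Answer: 253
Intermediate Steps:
275 + (2*(-8) - 6) = 275 + (-16 - 6) = 275 - 22 = 253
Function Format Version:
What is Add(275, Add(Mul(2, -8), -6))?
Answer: 253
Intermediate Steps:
Add(275, Add(Mul(2, -8), -6)) = Add(275, Add(-16, -6)) = Add(275, -22) = 253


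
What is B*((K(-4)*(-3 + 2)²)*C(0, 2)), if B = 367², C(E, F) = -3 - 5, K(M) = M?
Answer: 4310048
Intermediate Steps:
C(E, F) = -8
B = 134689
B*((K(-4)*(-3 + 2)²)*C(0, 2)) = 134689*(-4*(-3 + 2)²*(-8)) = 134689*(-4*(-1)²*(-8)) = 134689*(-4*1*(-8)) = 134689*(-4*(-8)) = 134689*32 = 4310048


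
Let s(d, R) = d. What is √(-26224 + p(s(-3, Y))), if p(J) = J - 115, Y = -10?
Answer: I*√26342 ≈ 162.3*I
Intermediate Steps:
p(J) = -115 + J
√(-26224 + p(s(-3, Y))) = √(-26224 + (-115 - 3)) = √(-26224 - 118) = √(-26342) = I*√26342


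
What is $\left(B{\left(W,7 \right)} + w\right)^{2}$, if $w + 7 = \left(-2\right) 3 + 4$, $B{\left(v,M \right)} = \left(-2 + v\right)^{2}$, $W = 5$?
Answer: $0$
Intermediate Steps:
$w = -9$ ($w = -7 + \left(\left(-2\right) 3 + 4\right) = -7 + \left(-6 + 4\right) = -7 - 2 = -9$)
$\left(B{\left(W,7 \right)} + w\right)^{2} = \left(\left(-2 + 5\right)^{2} - 9\right)^{2} = \left(3^{2} - 9\right)^{2} = \left(9 - 9\right)^{2} = 0^{2} = 0$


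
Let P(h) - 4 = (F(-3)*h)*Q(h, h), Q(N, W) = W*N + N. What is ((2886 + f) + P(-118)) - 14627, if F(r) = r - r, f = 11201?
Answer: -536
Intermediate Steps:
F(r) = 0
Q(N, W) = N + N*W (Q(N, W) = N*W + N = N + N*W)
P(h) = 4 (P(h) = 4 + (0*h)*(h*(1 + h)) = 4 + 0*(h*(1 + h)) = 4 + 0 = 4)
((2886 + f) + P(-118)) - 14627 = ((2886 + 11201) + 4) - 14627 = (14087 + 4) - 14627 = 14091 - 14627 = -536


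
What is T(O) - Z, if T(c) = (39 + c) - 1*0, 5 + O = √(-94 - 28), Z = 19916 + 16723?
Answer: -36605 + I*√122 ≈ -36605.0 + 11.045*I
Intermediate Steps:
Z = 36639
O = -5 + I*√122 (O = -5 + √(-94 - 28) = -5 + √(-122) = -5 + I*√122 ≈ -5.0 + 11.045*I)
T(c) = 39 + c (T(c) = (39 + c) + 0 = 39 + c)
T(O) - Z = (39 + (-5 + I*√122)) - 1*36639 = (34 + I*√122) - 36639 = -36605 + I*√122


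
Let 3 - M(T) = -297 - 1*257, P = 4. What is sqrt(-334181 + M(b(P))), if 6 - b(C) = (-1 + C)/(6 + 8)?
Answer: 2*I*sqrt(83406) ≈ 577.6*I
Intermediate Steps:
b(C) = 85/14 - C/14 (b(C) = 6 - (-1 + C)/(6 + 8) = 6 - (-1 + C)/14 = 6 - (-1/14 + C/14) = 6 + (1/14 - C/14) = 85/14 - C/14)
M(T) = 557 (M(T) = 3 - (-297 - 1*257) = 3 - (-297 - 257) = 3 - 1*(-554) = 3 + 554 = 557)
sqrt(-334181 + M(b(P))) = sqrt(-334181 + 557) = sqrt(-333624) = 2*I*sqrt(83406)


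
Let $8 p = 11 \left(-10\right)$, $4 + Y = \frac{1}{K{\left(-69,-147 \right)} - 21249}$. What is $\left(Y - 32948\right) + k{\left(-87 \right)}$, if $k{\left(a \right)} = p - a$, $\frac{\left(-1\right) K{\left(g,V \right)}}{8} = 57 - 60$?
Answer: $- \frac{2791405879}{84900} \approx -32879.0$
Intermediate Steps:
$K{\left(g,V \right)} = 24$ ($K{\left(g,V \right)} = - 8 \left(57 - 60\right) = \left(-8\right) \left(-3\right) = 24$)
$Y = - \frac{84901}{21225}$ ($Y = -4 + \frac{1}{24 - 21249} = -4 + \frac{1}{-21225} = -4 - \frac{1}{21225} = - \frac{84901}{21225} \approx -4.0$)
$p = - \frac{55}{4}$ ($p = \frac{11 \left(-10\right)}{8} = \frac{1}{8} \left(-110\right) = - \frac{55}{4} \approx -13.75$)
$k{\left(a \right)} = - \frac{55}{4} - a$
$\left(Y - 32948\right) + k{\left(-87 \right)} = \left(- \frac{84901}{21225} - 32948\right) - - \frac{293}{4} = - \frac{699406201}{21225} + \left(- \frac{55}{4} + 87\right) = - \frac{699406201}{21225} + \frac{293}{4} = - \frac{2791405879}{84900}$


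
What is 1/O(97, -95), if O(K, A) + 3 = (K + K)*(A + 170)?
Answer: 1/14547 ≈ 6.8743e-5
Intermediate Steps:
O(K, A) = -3 + 2*K*(170 + A) (O(K, A) = -3 + (K + K)*(A + 170) = -3 + (2*K)*(170 + A) = -3 + 2*K*(170 + A))
1/O(97, -95) = 1/(-3 + 340*97 + 2*(-95)*97) = 1/(-3 + 32980 - 18430) = 1/14547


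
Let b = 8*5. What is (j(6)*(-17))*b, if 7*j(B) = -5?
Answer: 3400/7 ≈ 485.71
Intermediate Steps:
j(B) = -5/7 (j(B) = (⅐)*(-5) = -5/7)
b = 40
(j(6)*(-17))*b = -5/7*(-17)*40 = (85/7)*40 = 3400/7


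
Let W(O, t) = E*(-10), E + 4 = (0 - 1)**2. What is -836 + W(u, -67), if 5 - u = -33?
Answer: -806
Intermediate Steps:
u = 38 (u = 5 - 1*(-33) = 5 + 33 = 38)
E = -3 (E = -4 + (0 - 1)**2 = -4 + (-1)**2 = -4 + 1 = -3)
W(O, t) = 30 (W(O, t) = -3*(-10) = 30)
-836 + W(u, -67) = -836 + 30 = -806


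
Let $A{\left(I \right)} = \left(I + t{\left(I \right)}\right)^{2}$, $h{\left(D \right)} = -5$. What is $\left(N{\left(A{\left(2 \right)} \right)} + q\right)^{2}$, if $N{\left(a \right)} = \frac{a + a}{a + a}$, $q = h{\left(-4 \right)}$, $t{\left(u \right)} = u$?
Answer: $16$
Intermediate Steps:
$q = -5$
$A{\left(I \right)} = 4 I^{2}$ ($A{\left(I \right)} = \left(I + I\right)^{2} = \left(2 I\right)^{2} = 4 I^{2}$)
$N{\left(a \right)} = 1$ ($N{\left(a \right)} = \frac{2 a}{2 a} = 2 a \frac{1}{2 a} = 1$)
$\left(N{\left(A{\left(2 \right)} \right)} + q\right)^{2} = \left(1 - 5\right)^{2} = \left(-4\right)^{2} = 16$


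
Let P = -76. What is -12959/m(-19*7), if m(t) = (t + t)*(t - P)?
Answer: -12959/15162 ≈ -0.85470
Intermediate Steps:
m(t) = 2*t*(76 + t) (m(t) = (t + t)*(t - 1*(-76)) = (2*t)*(t + 76) = (2*t)*(76 + t) = 2*t*(76 + t))
-12959/m(-19*7) = -12959*(-1/(266*(76 - 19*7))) = -12959*(-1/(266*(76 - 133))) = -12959/(2*(-133)*(-57)) = -12959/15162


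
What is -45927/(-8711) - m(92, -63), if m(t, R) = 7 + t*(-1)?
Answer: 786362/8711 ≈ 90.272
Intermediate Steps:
m(t, R) = 7 - t
-45927/(-8711) - m(92, -63) = -45927/(-8711) - (7 - 1*92) = -45927*(-1/8711) - (7 - 92) = 45927/8711 - 1*(-85) = 45927/8711 + 85 = 786362/8711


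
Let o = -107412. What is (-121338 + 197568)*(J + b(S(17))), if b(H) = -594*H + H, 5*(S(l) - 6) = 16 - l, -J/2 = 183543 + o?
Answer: -11869117722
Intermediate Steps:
J = -152262 (J = -2*(183543 - 107412) = -2*76131 = -152262)
S(l) = 46/5 - l/5 (S(l) = 6 + (16 - l)/5 = 6 + (16/5 - l/5) = 46/5 - l/5)
b(H) = -593*H
(-121338 + 197568)*(J + b(S(17))) = (-121338 + 197568)*(-152262 - 593*(46/5 - ⅕*17)) = 76230*(-152262 - 593*(46/5 - 17/5)) = 76230*(-152262 - 593*29/5) = 76230*(-152262 - 17197/5) = 76230*(-778507/5) = -11869117722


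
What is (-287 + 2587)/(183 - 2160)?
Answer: -2300/1977 ≈ -1.1634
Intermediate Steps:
(-287 + 2587)/(183 - 2160) = 2300/(-1977) = 2300*(-1/1977) = -2300/1977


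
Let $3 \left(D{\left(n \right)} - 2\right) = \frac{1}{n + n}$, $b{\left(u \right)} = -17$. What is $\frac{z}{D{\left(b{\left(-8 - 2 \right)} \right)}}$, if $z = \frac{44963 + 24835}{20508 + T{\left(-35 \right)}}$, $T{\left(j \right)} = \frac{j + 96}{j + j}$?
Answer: $\frac{71193960}{41629471} \approx 1.7102$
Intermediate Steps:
$T{\left(j \right)} = \frac{96 + j}{2 j}$
$z = \frac{4885860}{1435499}$ ($z = \frac{44963 + 24835}{20508 + \frac{96 - 35}{2 \left(-35\right)}} = \frac{69798}{20508 + \frac{1}{2} \left(- \frac{1}{35}\right) 61} = \frac{69798}{20508 - \frac{61}{70}} = \frac{69798}{\frac{1435499}{70}} = 69798 \cdot \frac{70}{1435499} = \frac{4885860}{1435499} \approx 3.4036$)
$D{\left(n \right)} = 2 + \frac{1}{6 n}$ ($D{\left(n \right)} = 2 + \frac{1}{3 \left(n + n\right)} = 2 + \frac{1}{3 \cdot 2 n} = 2 + \frac{\frac{1}{2} \frac{1}{n}}{3} = 2 + \frac{1}{6 n}$)
$\frac{z}{D{\left(b{\left(-8 - 2 \right)} \right)}} = \frac{4885860}{1435499 \left(2 + \frac{1}{6 \left(-17\right)}\right)} = \frac{4885860}{1435499 \left(2 + \frac{1}{6} \left(- \frac{1}{17}\right)\right)} = \frac{4885860}{1435499 \left(2 - \frac{1}{102}\right)} = \frac{4885860}{1435499 \cdot \frac{203}{102}} = \frac{4885860}{1435499} \cdot \frac{102}{203} = \frac{71193960}{41629471}$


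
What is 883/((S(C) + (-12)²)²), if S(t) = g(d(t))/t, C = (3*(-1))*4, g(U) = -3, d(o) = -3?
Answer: 14128/332929 ≈ 0.042435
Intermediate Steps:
C = -12 (C = -3*4 = -12)
S(t) = -3/t
883/((S(C) + (-12)²)²) = 883/((-3/(-12) + (-12)²)²) = 883/((-3*(-1/12) + 144)²) = 883/((¼ + 144)²) = 883/((577/4)²) = 883/(332929/16) = 883*(16/332929) = 14128/332929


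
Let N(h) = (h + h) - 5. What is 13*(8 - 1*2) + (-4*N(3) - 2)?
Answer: 72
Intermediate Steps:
N(h) = -5 + 2*h (N(h) = 2*h - 5 = -5 + 2*h)
13*(8 - 1*2) + (-4*N(3) - 2) = 13*(8 - 1*2) + (-4*(-5 + 2*3) - 2) = 13*(8 - 2) + (-4*(-5 + 6) - 2) = 13*6 + (-4*1 - 2) = 78 + (-4 - 2) = 78 - 6 = 72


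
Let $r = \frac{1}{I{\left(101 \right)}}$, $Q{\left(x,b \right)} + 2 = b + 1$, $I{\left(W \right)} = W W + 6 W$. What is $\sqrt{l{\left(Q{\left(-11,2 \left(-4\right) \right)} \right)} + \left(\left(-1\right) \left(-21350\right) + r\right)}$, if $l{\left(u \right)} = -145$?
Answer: $\frac{2 \sqrt{619139611463}}{10807} \approx 145.62$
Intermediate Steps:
$I{\left(W \right)} = W^{2} + 6 W$
$Q{\left(x,b \right)} = -1 + b$ ($Q{\left(x,b \right)} = -2 + \left(b + 1\right) = -2 + \left(1 + b\right) = -1 + b$)
$r = \frac{1}{10807}$ ($r = \frac{1}{101 \left(6 + 101\right)} = \frac{1}{101 \cdot 107} = \frac{1}{10807} \approx 9.2533 \cdot 10^{-5}$)
$\sqrt{l{\left(Q{\left(-11,2 \left(-4\right) \right)} \right)} + \left(\left(-1\right) \left(-21350\right) + r\right)} = \sqrt{-145 + \left(\left(-1\right) \left(-21350\right) + \frac{1}{10807}\right)} = \sqrt{-145 + \left(21350 + \frac{1}{10807}\right)} = \sqrt{-145 + \frac{230729451}{10807}} = \sqrt{\frac{229162436}{10807}} = \frac{2 \sqrt{619139611463}}{10807}$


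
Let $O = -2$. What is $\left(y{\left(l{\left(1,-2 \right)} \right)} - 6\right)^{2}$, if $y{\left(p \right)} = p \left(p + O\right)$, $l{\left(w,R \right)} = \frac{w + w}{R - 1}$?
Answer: $\frac{1444}{81} \approx 17.827$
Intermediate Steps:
$l{\left(w,R \right)} = \frac{2 w}{-1 + R}$
$y{\left(p \right)} = p \left(-2 + p\right)$ ($y{\left(p \right)} = p \left(p - 2\right) = p \left(-2 + p\right)$)
$\left(y{\left(l{\left(1,-2 \right)} \right)} - 6\right)^{2} = \left(2 \cdot 1 \frac{1}{-1 - 2} \left(-2 + 2 \cdot 1 \frac{1}{-1 - 2}\right) - 6\right)^{2} = \left(2 \cdot 1 \frac{1}{-3} \left(-2 + 2 \cdot 1 \frac{1}{-3}\right) - 6\right)^{2} = \left(2 \cdot 1 \left(- \frac{1}{3}\right) \left(-2 + 2 \cdot 1 \left(- \frac{1}{3}\right)\right) - 6\right)^{2} = \left(- \frac{2 \left(-2 - \frac{2}{3}\right)}{3} - 6\right)^{2} = \left(\left(- \frac{2}{3}\right) \left(- \frac{8}{3}\right) - 6\right)^{2} = \left(\frac{16}{9} - 6\right)^{2} = \left(- \frac{38}{9}\right)^{2} = \frac{1444}{81}$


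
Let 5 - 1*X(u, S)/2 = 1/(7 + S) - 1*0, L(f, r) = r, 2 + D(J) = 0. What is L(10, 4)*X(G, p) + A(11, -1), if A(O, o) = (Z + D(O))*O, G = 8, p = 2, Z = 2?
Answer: 352/9 ≈ 39.111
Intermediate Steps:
D(J) = -2 (D(J) = -2 + 0 = -2)
X(u, S) = 10 - 2/(7 + S) (X(u, S) = 10 - 2*(1/(7 + S) - 1*0) = 10 - 2*(1/(7 + S) + 0) = 10 - 2/(7 + S))
A(O, o) = 0 (A(O, o) = (2 - 2)*O = 0*O = 0)
L(10, 4)*X(G, p) + A(11, -1) = 4*(2*(34 + 5*2)/(7 + 2)) + 0 = 4*(2*(34 + 10)/9) + 0 = 4*(2*(⅑)*44) + 0 = 4*(88/9) + 0 = 352/9 + 0 = 352/9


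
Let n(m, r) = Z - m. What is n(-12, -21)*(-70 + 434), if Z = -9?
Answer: 1092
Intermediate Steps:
n(m, r) = -9 - m
n(-12, -21)*(-70 + 434) = (-9 - 1*(-12))*(-70 + 434) = (-9 + 12)*364 = 3*364 = 1092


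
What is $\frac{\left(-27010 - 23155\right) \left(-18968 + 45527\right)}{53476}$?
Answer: $- \frac{1332332235}{53476} \approx -24915.0$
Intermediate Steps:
$\frac{\left(-27010 - 23155\right) \left(-18968 + 45527\right)}{53476} = \left(-50165\right) 26559 \cdot \frac{1}{53476} = \left(-1332332235\right) \frac{1}{53476} = - \frac{1332332235}{53476}$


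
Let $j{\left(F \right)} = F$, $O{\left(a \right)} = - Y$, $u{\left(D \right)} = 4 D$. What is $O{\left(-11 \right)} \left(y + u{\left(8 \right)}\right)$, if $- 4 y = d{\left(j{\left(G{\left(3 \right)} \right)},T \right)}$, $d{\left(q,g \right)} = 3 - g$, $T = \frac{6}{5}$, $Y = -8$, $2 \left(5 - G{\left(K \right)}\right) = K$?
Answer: $\frac{1262}{5} \approx 252.4$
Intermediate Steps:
$G{\left(K \right)} = 5 - \frac{K}{2}$
$O{\left(a \right)} = 8$ ($O{\left(a \right)} = \left(-1\right) \left(-8\right) = 8$)
$T = \frac{6}{5}$ ($T = 6 \cdot \frac{1}{5} = \frac{6}{5} \approx 1.2$)
$y = - \frac{9}{20}$ ($y = - \frac{3 - \frac{6}{5}}{4} = \left(- \frac{1}{4}\right) \frac{9}{5} = - \frac{9}{20} \approx -0.45$)
$O{\left(-11 \right)} \left(y + u{\left(8 \right)}\right) = 8 \left(- \frac{9}{20} + 4 \cdot 8\right) = 8 \left(- \frac{9}{20} + 32\right) = 8 \cdot \frac{631}{20} = \frac{1262}{5}$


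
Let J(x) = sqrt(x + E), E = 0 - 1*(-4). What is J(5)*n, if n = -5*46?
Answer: -690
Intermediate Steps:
n = -230
E = 4 (E = 0 + 4 = 4)
J(x) = sqrt(4 + x) (J(x) = sqrt(x + 4) = sqrt(4 + x))
J(5)*n = sqrt(4 + 5)*(-230) = sqrt(9)*(-230) = 3*(-230) = -690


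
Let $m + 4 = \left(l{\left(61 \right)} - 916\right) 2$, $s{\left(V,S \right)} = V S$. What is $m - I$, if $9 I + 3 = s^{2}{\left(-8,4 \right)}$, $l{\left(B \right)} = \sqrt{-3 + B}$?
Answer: $- \frac{17545}{9} + 2 \sqrt{58} \approx -1934.2$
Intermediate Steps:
$s{\left(V,S \right)} = S V$
$m = -1836 + 2 \sqrt{58}$ ($m = -4 + \left(\sqrt{-3 + 61} - 916\right) 2 = -4 + \left(\sqrt{58} - 916\right) 2 = -4 + \left(-916 + \sqrt{58}\right) 2 = -4 - \left(1832 - 2 \sqrt{58}\right) = -1836 + 2 \sqrt{58} \approx -1820.8$)
$I = \frac{1021}{9}$ ($I = - \frac{1}{3} + \frac{\left(4 \left(-8\right)\right)^{2}}{9} = - \frac{1}{3} + \frac{\left(-32\right)^{2}}{9} = - \frac{1}{3} + \frac{1}{9} \cdot 1024 = - \frac{1}{3} + \frac{1024}{9} = \frac{1021}{9} \approx 113.44$)
$m - I = \left(-1836 + 2 \sqrt{58}\right) - \frac{1021}{9} = - \frac{17545}{9} + 2 \sqrt{58}$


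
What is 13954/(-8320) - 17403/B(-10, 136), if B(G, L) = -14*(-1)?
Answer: -36247079/29120 ≈ -1244.7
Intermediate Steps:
B(G, L) = 14
13954/(-8320) - 17403/B(-10, 136) = 13954/(-8320) - 17403/14 = 13954*(-1/8320) - 17403*1/14 = -6977/4160 - 17403/14 = -36247079/29120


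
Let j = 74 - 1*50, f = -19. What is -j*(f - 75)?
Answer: 2256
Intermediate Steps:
j = 24 (j = 74 - 50 = 24)
-j*(f - 75) = -24*(-19 - 75) = -24*(-94) = -1*(-2256) = 2256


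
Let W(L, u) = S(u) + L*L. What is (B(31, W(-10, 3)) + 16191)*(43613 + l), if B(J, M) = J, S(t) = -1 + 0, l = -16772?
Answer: 435414702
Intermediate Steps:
S(t) = -1
W(L, u) = -1 + L² (W(L, u) = -1 + L*L = -1 + L²)
(B(31, W(-10, 3)) + 16191)*(43613 + l) = (31 + 16191)*(43613 - 16772) = 16222*26841 = 435414702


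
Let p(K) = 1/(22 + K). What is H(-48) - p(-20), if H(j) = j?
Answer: -97/2 ≈ -48.500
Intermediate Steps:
H(-48) - p(-20) = -48 - 1/(22 - 20) = -48 - 1/2 = -48 - 1*½ = -48 - ½ = -97/2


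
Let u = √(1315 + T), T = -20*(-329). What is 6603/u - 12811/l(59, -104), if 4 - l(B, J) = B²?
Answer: 12811/3477 + 6603*√7895/7895 ≈ 77.998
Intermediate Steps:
T = 6580
l(B, J) = 4 - B²
u = √7895 (u = √(1315 + 6580) = √7895 ≈ 88.854)
6603/u - 12811/l(59, -104) = 6603/(√7895) - 12811/(4 - 1*59²) = 6603*(√7895/7895) - 12811/(4 - 1*3481) = 6603*√7895/7895 - 12811/(4 - 3481) = 6603*√7895/7895 - 12811/(-3477) = 6603*√7895/7895 - 12811*(-1/3477) = 6603*√7895/7895 + 12811/3477 = 12811/3477 + 6603*√7895/7895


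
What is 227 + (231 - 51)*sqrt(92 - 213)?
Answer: 227 + 1980*I ≈ 227.0 + 1980.0*I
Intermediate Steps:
227 + (231 - 51)*sqrt(92 - 213) = 227 + 180*sqrt(-121) = 227 + 180*(11*I) = 227 + 1980*I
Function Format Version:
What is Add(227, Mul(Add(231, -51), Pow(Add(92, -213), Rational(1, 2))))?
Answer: Add(227, Mul(1980, I)) ≈ Add(227.00, Mul(1980.0, I))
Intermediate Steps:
Add(227, Mul(Add(231, -51), Pow(Add(92, -213), Rational(1, 2)))) = Add(227, Mul(180, Pow(-121, Rational(1, 2)))) = Add(227, Mul(180, Mul(11, I))) = Add(227, Mul(1980, I))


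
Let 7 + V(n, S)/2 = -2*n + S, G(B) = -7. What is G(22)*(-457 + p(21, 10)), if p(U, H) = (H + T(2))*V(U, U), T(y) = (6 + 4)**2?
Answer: 46319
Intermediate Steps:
T(y) = 100 (T(y) = 10**2 = 100)
V(n, S) = -14 - 4*n + 2*S (V(n, S) = -14 + 2*(-2*n + S) = -14 + 2*(S - 2*n) = -14 + (-4*n + 2*S) = -14 - 4*n + 2*S)
p(U, H) = (-14 - 2*U)*(100 + H) (p(U, H) = (H + 100)*(-14 - 4*U + 2*U) = (100 + H)*(-14 - 2*U) = (-14 - 2*U)*(100 + H))
G(22)*(-457 + p(21, 10)) = -7*(-457 - 2*(7 + 21)*(100 + 10)) = -7*(-457 - 2*28*110) = -7*(-457 - 6160) = -7*(-6617) = 46319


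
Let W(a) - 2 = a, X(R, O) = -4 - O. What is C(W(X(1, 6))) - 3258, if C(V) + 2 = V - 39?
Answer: -3307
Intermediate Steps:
W(a) = 2 + a
C(V) = -41 + V (C(V) = -2 + (V - 39) = -2 + (-39 + V) = -41 + V)
C(W(X(1, 6))) - 3258 = (-41 + (2 + (-4 - 1*6))) - 3258 = (-41 + (2 + (-4 - 6))) - 3258 = (-41 + (2 - 10)) - 3258 = (-41 - 8) - 3258 = -49 - 3258 = -3307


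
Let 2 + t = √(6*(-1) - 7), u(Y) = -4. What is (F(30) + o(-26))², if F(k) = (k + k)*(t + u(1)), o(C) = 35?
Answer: 58825 - 39000*I*√13 ≈ 58825.0 - 1.4062e+5*I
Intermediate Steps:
t = -2 + I*√13 (t = -2 + √(6*(-1) - 7) = -2 + √(-6 - 7) = -2 + √(-13) = -2 + I*√13 ≈ -2.0 + 3.6056*I)
F(k) = 2*k*(-6 + I*√13) (F(k) = (k + k)*((-2 + I*√13) - 4) = (2*k)*(-6 + I*√13) = 2*k*(-6 + I*√13))
(F(30) + o(-26))² = (2*30*(-6 + I*√13) + 35)² = ((-360 + 60*I*√13) + 35)² = (-325 + 60*I*√13)²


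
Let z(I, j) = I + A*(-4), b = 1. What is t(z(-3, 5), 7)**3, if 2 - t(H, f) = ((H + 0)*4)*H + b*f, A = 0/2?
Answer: -68921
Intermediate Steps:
A = 0 (A = 0*(1/2) = 0)
z(I, j) = I (z(I, j) = I + 0*(-4) = I + 0 = I)
t(H, f) = 2 - f - 4*H**2 (t(H, f) = 2 - (((H + 0)*4)*H + 1*f) = 2 - ((H*4)*H + f) = 2 - ((4*H)*H + f) = 2 - (4*H**2 + f) = 2 - (f + 4*H**2) = 2 + (-f - 4*H**2) = 2 - f - 4*H**2)
t(z(-3, 5), 7)**3 = (2 - 1*7 - 4*(-3)**2)**3 = (2 - 7 - 4*9)**3 = (2 - 7 - 36)**3 = (-41)**3 = -68921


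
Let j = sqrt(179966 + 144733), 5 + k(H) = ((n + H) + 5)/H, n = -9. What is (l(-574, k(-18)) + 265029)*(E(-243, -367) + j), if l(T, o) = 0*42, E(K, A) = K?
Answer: -64402047 + 265029*sqrt(324699) ≈ 8.6618e+7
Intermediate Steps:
k(H) = -5 + (-4 + H)/H (k(H) = -5 + ((-9 + H) + 5)/H = -5 + (-4 + H)/H)
j = sqrt(324699) ≈ 569.82
l(T, o) = 0
(l(-574, k(-18)) + 265029)*(E(-243, -367) + j) = (0 + 265029)*(-243 + sqrt(324699)) = 265029*(-243 + sqrt(324699)) = -64402047 + 265029*sqrt(324699)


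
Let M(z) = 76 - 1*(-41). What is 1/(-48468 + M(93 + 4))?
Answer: -1/48351 ≈ -2.0682e-5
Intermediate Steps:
M(z) = 117 (M(z) = 76 + 41 = 117)
1/(-48468 + M(93 + 4)) = 1/(-48468 + 117) = 1/(-48351) = -1/48351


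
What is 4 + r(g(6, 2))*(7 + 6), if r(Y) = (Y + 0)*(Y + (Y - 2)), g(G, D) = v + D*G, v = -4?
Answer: 1460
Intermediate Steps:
g(G, D) = -4 + D*G
r(Y) = Y*(-2 + 2*Y) (r(Y) = Y*(Y + (-2 + Y)) = Y*(-2 + 2*Y))
4 + r(g(6, 2))*(7 + 6) = 4 + (2*(-4 + 2*6)*(-1 + (-4 + 2*6)))*(7 + 6) = 4 + (2*(-4 + 12)*(-1 + (-4 + 12)))*13 = 4 + (2*8*(-1 + 8))*13 = 4 + (2*8*7)*13 = 4 + 112*13 = 4 + 1456 = 1460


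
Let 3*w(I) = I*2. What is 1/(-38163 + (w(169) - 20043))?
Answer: -3/174280 ≈ -1.7214e-5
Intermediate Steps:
w(I) = 2*I/3 (w(I) = (I*2)/3 = (2*I)/3 = 2*I/3)
1/(-38163 + (w(169) - 20043)) = 1/(-38163 + ((2/3)*169 - 20043)) = 1/(-38163 + (338/3 - 20043)) = 1/(-38163 - 59791/3) = 1/(-174280/3) = -3/174280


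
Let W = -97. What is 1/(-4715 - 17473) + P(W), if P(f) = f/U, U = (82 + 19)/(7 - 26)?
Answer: 40892383/2240988 ≈ 18.247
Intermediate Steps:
U = -101/19 (U = 101/(-19) = 101*(-1/19) = -101/19 ≈ -5.3158)
P(f) = -19*f/101 (P(f) = f/(-101/19) = f*(-19/101) = -19*f/101)
1/(-4715 - 17473) + P(W) = 1/(-4715 - 17473) - 19/101*(-97) = 1/(-22188) + 1843/101 = -1/22188 + 1843/101 = 40892383/2240988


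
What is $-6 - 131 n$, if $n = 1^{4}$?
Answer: $-137$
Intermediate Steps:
$n = 1$
$-6 - 131 n = -6 - 131 = -137$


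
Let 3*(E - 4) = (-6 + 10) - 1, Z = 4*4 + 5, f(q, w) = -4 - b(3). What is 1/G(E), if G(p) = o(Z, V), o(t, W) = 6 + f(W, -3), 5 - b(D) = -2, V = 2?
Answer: -⅕ ≈ -0.20000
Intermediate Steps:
b(D) = 7 (b(D) = 5 - 1*(-2) = 5 + 2 = 7)
f(q, w) = -11 (f(q, w) = -4 - 1*7 = -4 - 7 = -11)
Z = 21 (Z = 16 + 5 = 21)
E = 5 (E = 4 + ((-6 + 10) - 1)/3 = 4 + (4 - 1)/3 = 4 + (⅓)*3 = 4 + 1 = 5)
o(t, W) = -5 (o(t, W) = 6 - 11 = -5)
G(p) = -5
1/G(E) = 1/(-5) = -⅕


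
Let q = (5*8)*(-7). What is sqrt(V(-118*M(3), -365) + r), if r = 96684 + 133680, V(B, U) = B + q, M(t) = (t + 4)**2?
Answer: sqrt(224302) ≈ 473.61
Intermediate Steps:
M(t) = (4 + t)**2
q = -280 (q = 40*(-7) = -280)
V(B, U) = -280 + B (V(B, U) = B - 280 = -280 + B)
r = 230364
sqrt(V(-118*M(3), -365) + r) = sqrt((-280 - 118*(4 + 3)**2) + 230364) = sqrt((-280 - 118*7**2) + 230364) = sqrt((-280 - 118*49) + 230364) = sqrt((-280 - 5782) + 230364) = sqrt(-6062 + 230364) = sqrt(224302)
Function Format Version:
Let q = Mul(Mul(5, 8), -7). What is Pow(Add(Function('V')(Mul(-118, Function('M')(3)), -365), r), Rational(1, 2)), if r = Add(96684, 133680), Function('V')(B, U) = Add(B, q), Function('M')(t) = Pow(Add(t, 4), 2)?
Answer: Pow(224302, Rational(1, 2)) ≈ 473.61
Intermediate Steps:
Function('M')(t) = Pow(Add(4, t), 2)
q = -280 (q = Mul(40, -7) = -280)
Function('V')(B, U) = Add(-280, B) (Function('V')(B, U) = Add(B, -280) = Add(-280, B))
r = 230364
Pow(Add(Function('V')(Mul(-118, Function('M')(3)), -365), r), Rational(1, 2)) = Pow(Add(Add(-280, Mul(-118, Pow(Add(4, 3), 2))), 230364), Rational(1, 2)) = Pow(Add(Add(-280, Mul(-118, Pow(7, 2))), 230364), Rational(1, 2)) = Pow(Add(Add(-280, Mul(-118, 49)), 230364), Rational(1, 2)) = Pow(Add(Add(-280, -5782), 230364), Rational(1, 2)) = Pow(Add(-6062, 230364), Rational(1, 2)) = Pow(224302, Rational(1, 2))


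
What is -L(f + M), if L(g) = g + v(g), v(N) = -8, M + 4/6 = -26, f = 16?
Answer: 56/3 ≈ 18.667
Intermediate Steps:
M = -80/3 (M = -⅔ - 26 = -80/3 ≈ -26.667)
L(g) = -8 + g (L(g) = g - 8 = -8 + g)
-L(f + M) = -(-8 + (16 - 80/3)) = -(-8 - 32/3) = -1*(-56/3) = 56/3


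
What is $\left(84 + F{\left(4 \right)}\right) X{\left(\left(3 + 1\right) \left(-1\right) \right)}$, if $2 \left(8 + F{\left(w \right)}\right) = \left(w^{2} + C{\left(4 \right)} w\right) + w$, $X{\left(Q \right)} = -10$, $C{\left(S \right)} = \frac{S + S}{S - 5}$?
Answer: $-700$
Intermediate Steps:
$C{\left(S \right)} = \frac{2 S}{-5 + S}$
$F{\left(w \right)} = -8 + \frac{w^{2}}{2} - \frac{7 w}{2}$ ($F{\left(w \right)} = -8 + \frac{\left(w^{2} + 2 \cdot 4 \frac{1}{-5 + 4} w\right) + w}{2} = -8 + \frac{\left(w^{2} + 2 \cdot 4 \frac{1}{-1} w\right) + w}{2} = -8 + \frac{\left(w^{2} + 2 \cdot 4 \left(-1\right) w\right) + w}{2} = -8 + \frac{\left(w^{2} - 8 w\right) + w}{2} = -8 + \frac{w^{2} - 7 w}{2} = -8 + \left(\frac{w^{2}}{2} - \frac{7 w}{2}\right) = -8 + \frac{w^{2}}{2} - \frac{7 w}{2}$)
$\left(84 + F{\left(4 \right)}\right) X{\left(\left(3 + 1\right) \left(-1\right) \right)} = \left(84 - \left(22 - 8\right)\right) \left(-10\right) = \left(84 - 14\right) \left(-10\right) = 70 \left(-10\right) = -700$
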